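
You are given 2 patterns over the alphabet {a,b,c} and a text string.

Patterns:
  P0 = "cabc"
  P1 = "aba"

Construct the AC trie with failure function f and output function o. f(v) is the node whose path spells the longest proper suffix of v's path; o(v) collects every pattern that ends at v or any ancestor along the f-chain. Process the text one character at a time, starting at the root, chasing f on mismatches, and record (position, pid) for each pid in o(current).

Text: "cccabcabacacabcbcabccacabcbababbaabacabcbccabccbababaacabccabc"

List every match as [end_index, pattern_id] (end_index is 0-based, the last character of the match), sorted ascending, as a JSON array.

Build:
Trie (insert patterns):
  n0 'ε': a→5 c→1
  n1 'c': a→2
  n2 'ca': b→3
  n3 'cab': c→4
  n4 'cabc': ·  ←P0
  n5 'a': b→6
  n6 'ab': a→7
  n7 'aba': ·  ←P1

BFS fail/out derivation:
  n1('c'): parent n0 fail=0; on 'c' 0 → fail=0;  out ∅∪∅=∅
  n5('a'): parent n0 fail=0; on 'a' 0 → fail=0;  out ∅∪∅=∅
  n2('ca'): parent n1 fail=0; on 'a' 0 → fail=5;  out ∅∪∅=∅
  n6('ab'): parent n5 fail=0; on 'b' 0 → fail=0;  out ∅∪∅=∅
  n3('cab'): parent n2 fail=5; on 'b' 5 → fail=6;  out ∅∪∅=∅
  n7('aba'): parent n6 fail=0; on 'a' 0 → fail=5;  out {1}∪∅={1}
  n4('cabc'): parent n3 fail=6; on 'c' 6→0 → fail=1;  out {0}∪∅={0}

Run:
[0] read 'c'  n0⇒n1
[1] read 'c'  n1⇒n1 (via fail)
[2] read 'c'  n1⇒n1 (via fail)
[3] read 'a'  n1⇒n2
[4] read 'b'  n2⇒n3
[5] read 'c'  n3⇒n4  → match P0@[2:5]
[6] read 'a'  n4⇒n2 (via fail)
[7] read 'b'  n2⇒n3
[8] read 'a'  n3⇒n7 (via fail)  → match P1@[6:8]
[9] read 'c'  n7⇒n1 (via fail)
[10] read 'a'  n1⇒n2
[11] read 'c'  n2⇒n1 (via fail)
[12] read 'a'  n1⇒n2
[13] read 'b'  n2⇒n3
[14] read 'c'  n3⇒n4  → match P0@[11:14]
[15] read 'b'  n4⇒n0 (via fail)
[16] read 'c'  n0⇒n1
[17] read 'a'  n1⇒n2
[18] read 'b'  n2⇒n3
[19] read 'c'  n3⇒n4  → match P0@[16:19]
[20] read 'c'  n4⇒n1 (via fail)
[21] read 'a'  n1⇒n2
[22] read 'c'  n2⇒n1 (via fail)
[23] read 'a'  n1⇒n2
[24] read 'b'  n2⇒n3
[25] read 'c'  n3⇒n4  → match P0@[22:25]
[26] read 'b'  n4⇒n0 (via fail)
[27] read 'a'  n0⇒n5
[28] read 'b'  n5⇒n6
[29] read 'a'  n6⇒n7  → match P1@[27:29]
[30] read 'b'  n7⇒n6 (via fail)
[31] read 'b'  n6⇒n0 (via fail)
[32] read 'a'  n0⇒n5
[33] read 'a'  n5⇒n5 (via fail)
[34] read 'b'  n5⇒n6
[35] read 'a'  n6⇒n7  → match P1@[33:35]
[36] read 'c'  n7⇒n1 (via fail)
[37] read 'a'  n1⇒n2
[38] read 'b'  n2⇒n3
[39] read 'c'  n3⇒n4  → match P0@[36:39]
[40] read 'b'  n4⇒n0 (via fail)
[41] read 'c'  n0⇒n1
[42] read 'c'  n1⇒n1 (via fail)
[43] read 'a'  n1⇒n2
[44] read 'b'  n2⇒n3
[45] read 'c'  n3⇒n4  → match P0@[42:45]
[46] read 'c'  n4⇒n1 (via fail)
[47] read 'b'  n1⇒n0 (via fail)
[48] read 'a'  n0⇒n5
[49] read 'b'  n5⇒n6
[50] read 'a'  n6⇒n7  → match P1@[48:50]
[51] read 'b'  n7⇒n6 (via fail)
[52] read 'a'  n6⇒n7  → match P1@[50:52]
[53] read 'a'  n7⇒n5 (via fail)
[54] read 'c'  n5⇒n1 (via fail)
[55] read 'a'  n1⇒n2
[56] read 'b'  n2⇒n3
[57] read 'c'  n3⇒n4  → match P0@[54:57]
[58] read 'c'  n4⇒n1 (via fail)
[59] read 'a'  n1⇒n2
[60] read 'b'  n2⇒n3
[61] read 'c'  n3⇒n4  → match P0@[58:61]

All matches (sorted): [[5,0],[8,1],[14,0],[19,0],[25,0],[29,1],[35,1],[39,0],[45,0],[50,1],[52,1],[57,0],[61,0]]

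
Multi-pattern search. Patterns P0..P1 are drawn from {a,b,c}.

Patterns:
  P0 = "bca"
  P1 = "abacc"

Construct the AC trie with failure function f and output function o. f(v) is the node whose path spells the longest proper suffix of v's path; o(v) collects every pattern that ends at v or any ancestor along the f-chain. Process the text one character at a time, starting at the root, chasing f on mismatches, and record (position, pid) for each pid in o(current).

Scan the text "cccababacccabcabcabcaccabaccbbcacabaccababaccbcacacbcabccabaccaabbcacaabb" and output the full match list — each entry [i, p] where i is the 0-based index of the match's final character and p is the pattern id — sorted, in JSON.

Build:
Trie nodes:
  0='ε' goto a→4 b→1
  1='b' goto c→2
  2='bc' goto a→3
  3='bca' goto ·  ←P0
  4='a' goto b→5
  5='ab' goto a→6
  6='aba' goto c→7
  7='abac' goto c→8
  8='abacc' goto ·  ←P1

Failure links (BFS by depth):
  fail(1) 'b': from fail(0)=0 chase 'b': 0 ⇒ 0;  out=∅∪out(0)=∅
  fail(4) 'a': from fail(0)=0 chase 'a': 0 ⇒ 0;  out=∅∪out(0)=∅
  fail(2) 'bc': from fail(1)=0 chase 'c': 0 ⇒ 0;  out=∅∪out(0)=∅
  fail(5) 'ab': from fail(4)=0 chase 'b': 0 ⇒ 1;  out=∅∪out(1)=∅
  fail(3) 'bca': from fail(2)=0 chase 'a': 0 ⇒ 4;  out={0}∪out(4)={0}
  fail(6) 'aba': from fail(5)=1 chase 'a': 1→0 ⇒ 4;  out=∅∪out(4)=∅
  fail(7) 'abac': from fail(6)=4 chase 'c': 4→0 ⇒ 0;  out=∅∪out(0)=∅
  fail(8) 'abacc': from fail(7)=0 chase 'c': 0 ⇒ 0;  out={1}∪out(0)={1}

Run:
i=0 'c': node 0→0
i=1 'c': node 0→0
i=2 'c': node 0→0
i=3 'a': node 0→4
i=4 'b': node 4→5
i=5 'a': node 5→6
i=6 'b': node 6→5 (fail-walked)
i=7 'a': node 5→6
i=8 'c': node 6→7
i=9 'c': node 7→8  emit P1@[5:9]
i=10 'c': node 8→0 (fail-walked)
i=11 'a': node 0→4
i=12 'b': node 4→5
i=13 'c': node 5→2 (fail-walked)
i=14 'a': node 2→3  emit P0@[12:14]
i=15 'b': node 3→5 (fail-walked)
i=16 'c': node 5→2 (fail-walked)
i=17 'a': node 2→3  emit P0@[15:17]
i=18 'b': node 3→5 (fail-walked)
i=19 'c': node 5→2 (fail-walked)
i=20 'a': node 2→3  emit P0@[18:20]
i=21 'c': node 3→0 (fail-walked)
i=22 'c': node 0→0
i=23 'a': node 0→4
i=24 'b': node 4→5
i=25 'a': node 5→6
i=26 'c': node 6→7
i=27 'c': node 7→8  emit P1@[23:27]
i=28 'b': node 8→1 (fail-walked)
i=29 'b': node 1→1 (fail-walked)
i=30 'c': node 1→2
i=31 'a': node 2→3  emit P0@[29:31]
i=32 'c': node 3→0 (fail-walked)
i=33 'a': node 0→4
i=34 'b': node 4→5
i=35 'a': node 5→6
i=36 'c': node 6→7
i=37 'c': node 7→8  emit P1@[33:37]
i=38 'a': node 8→4 (fail-walked)
i=39 'b': node 4→5
i=40 'a': node 5→6
i=41 'b': node 6→5 (fail-walked)
i=42 'a': node 5→6
i=43 'c': node 6→7
i=44 'c': node 7→8  emit P1@[40:44]
i=45 'b': node 8→1 (fail-walked)
i=46 'c': node 1→2
i=47 'a': node 2→3  emit P0@[45:47]
i=48 'c': node 3→0 (fail-walked)
i=49 'a': node 0→4
i=50 'c': node 4→0 (fail-walked)
i=51 'b': node 0→1
i=52 'c': node 1→2
i=53 'a': node 2→3  emit P0@[51:53]
i=54 'b': node 3→5 (fail-walked)
i=55 'c': node 5→2 (fail-walked)
i=56 'c': node 2→0 (fail-walked)
i=57 'a': node 0→4
i=58 'b': node 4→5
i=59 'a': node 5→6
i=60 'c': node 6→7
i=61 'c': node 7→8  emit P1@[57:61]
i=62 'a': node 8→4 (fail-walked)
i=63 'a': node 4→4 (fail-walked)
i=64 'b': node 4→5
i=65 'b': node 5→1 (fail-walked)
i=66 'c': node 1→2
i=67 'a': node 2→3  emit P0@[65:67]
i=68 'c': node 3→0 (fail-walked)
i=69 'a': node 0→4
i=70 'a': node 4→4 (fail-walked)
i=71 'b': node 4→5
i=72 'b': node 5→1 (fail-walked)

Result: [[9,1],[14,0],[17,0],[20,0],[27,1],[31,0],[37,1],[44,1],[47,0],[53,0],[61,1],[67,0]]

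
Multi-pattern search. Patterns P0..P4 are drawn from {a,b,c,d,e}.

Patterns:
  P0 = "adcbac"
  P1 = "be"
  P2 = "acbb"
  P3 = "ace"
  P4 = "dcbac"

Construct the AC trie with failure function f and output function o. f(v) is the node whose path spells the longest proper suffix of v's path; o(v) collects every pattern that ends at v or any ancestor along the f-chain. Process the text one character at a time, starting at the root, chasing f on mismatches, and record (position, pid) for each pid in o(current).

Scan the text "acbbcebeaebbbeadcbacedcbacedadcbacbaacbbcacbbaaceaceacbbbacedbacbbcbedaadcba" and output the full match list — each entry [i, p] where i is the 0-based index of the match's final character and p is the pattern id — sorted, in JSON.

Build automaton:
Trie (insert patterns):
  0='ε' goto a→1 b→7 d→13
  1='a' goto c→9 d→2
  2='ad' goto c→3
  3='adc' goto b→4
  4='adcb' goto a→5
  5='adcba' goto c→6
  6='adcbac' goto ·  ←P0
  7='b' goto e→8
  8='be' goto ·  ←P1
  9='ac' goto b→10 e→12
  10='acb' goto b→11
  11='acbb' goto ·  ←P2
  12='ace' goto ·  ←P3
  13='d' goto c→14
  14='dc' goto b→15
  15='dcb' goto a→16
  16='dcba' goto c→17
  17='dcbac' goto ·  ←P4

BFS fail/out derivation:
  fail(1) 'a': from fail(0)=0 chase 'a': 0 ⇒ 0;  out=∅∪out(0)=∅
  fail(7) 'b': from fail(0)=0 chase 'b': 0 ⇒ 0;  out=∅∪out(0)=∅
  fail(13) 'd': from fail(0)=0 chase 'd': 0 ⇒ 0;  out=∅∪out(0)=∅
  fail(2) 'ad': from fail(1)=0 chase 'd': 0 ⇒ 13;  out=∅∪out(13)=∅
  fail(8) 'be': from fail(7)=0 chase 'e': 0 ⇒ 0;  out={1}∪out(0)={1}
  fail(9) 'ac': from fail(1)=0 chase 'c': 0 ⇒ 0;  out=∅∪out(0)=∅
  fail(14) 'dc': from fail(13)=0 chase 'c': 0 ⇒ 0;  out=∅∪out(0)=∅
  fail(3) 'adc': from fail(2)=13 chase 'c': 13 ⇒ 14;  out=∅∪out(14)=∅
  fail(10) 'acb': from fail(9)=0 chase 'b': 0 ⇒ 7;  out=∅∪out(7)=∅
  fail(12) 'ace': from fail(9)=0 chase 'e': 0 ⇒ 0;  out={3}∪out(0)={3}
  fail(15) 'dcb': from fail(14)=0 chase 'b': 0 ⇒ 7;  out=∅∪out(7)=∅
  fail(4) 'adcb': from fail(3)=14 chase 'b': 14 ⇒ 15;  out=∅∪out(15)=∅
  fail(11) 'acbb': from fail(10)=7 chase 'b': 7→0 ⇒ 7;  out={2}∪out(7)={2}
  fail(16) 'dcba': from fail(15)=7 chase 'a': 7→0 ⇒ 1;  out=∅∪out(1)=∅
  fail(5) 'adcba': from fail(4)=15 chase 'a': 15 ⇒ 16;  out=∅∪out(16)=∅
  fail(17) 'dcbac': from fail(16)=1 chase 'c': 1 ⇒ 9;  out={4}∪out(9)={4}
  fail(6) 'adcbac': from fail(5)=16 chase 'c': 16 ⇒ 17;  out={0}∪out(17)={0,4}

Scan:
i=0 'a': node 0→1
i=1 'c': node 1→9
i=2 'b': node 9→10
i=3 'b': node 10→11  emit P2@[0:3]
i=4 'c': node 11→0 (fail-walked)
i=5 'e': node 0→0
i=6 'b': node 0→7
i=7 'e': node 7→8  emit P1@[6:7]
i=8 'a': node 8→1 (fail-walked)
i=9 'e': node 1→0 (fail-walked)
i=10 'b': node 0→7
i=11 'b': node 7→7 (fail-walked)
i=12 'b': node 7→7 (fail-walked)
i=13 'e': node 7→8  emit P1@[12:13]
i=14 'a': node 8→1 (fail-walked)
i=15 'd': node 1→2
i=16 'c': node 2→3
i=17 'b': node 3→4
i=18 'a': node 4→5
i=19 'c': node 5→6  emit P0@[14:19],P4@[15:19]
i=20 'e': node 6→12 (fail-walked)  emit P3@[18:20]
i=21 'd': node 12→13 (fail-walked)
i=22 'c': node 13→14
i=23 'b': node 14→15
i=24 'a': node 15→16
i=25 'c': node 16→17  emit P4@[21:25]
i=26 'e': node 17→12 (fail-walked)  emit P3@[24:26]
i=27 'd': node 12→13 (fail-walked)
i=28 'a': node 13→1 (fail-walked)
i=29 'd': node 1→2
i=30 'c': node 2→3
i=31 'b': node 3→4
i=32 'a': node 4→5
i=33 'c': node 5→6  emit P0@[28:33],P4@[29:33]
i=34 'b': node 6→10 (fail-walked)
i=35 'a': node 10→1 (fail-walked)
i=36 'a': node 1→1 (fail-walked)
i=37 'c': node 1→9
i=38 'b': node 9→10
i=39 'b': node 10→11  emit P2@[36:39]
i=40 'c': node 11→0 (fail-walked)
i=41 'a': node 0→1
i=42 'c': node 1→9
i=43 'b': node 9→10
i=44 'b': node 10→11  emit P2@[41:44]
i=45 'a': node 11→1 (fail-walked)
i=46 'a': node 1→1 (fail-walked)
i=47 'c': node 1→9
i=48 'e': node 9→12  emit P3@[46:48]
i=49 'a': node 12→1 (fail-walked)
i=50 'c': node 1→9
i=51 'e': node 9→12  emit P3@[49:51]
i=52 'a': node 12→1 (fail-walked)
i=53 'c': node 1→9
i=54 'b': node 9→10
i=55 'b': node 10→11  emit P2@[52:55]
i=56 'b': node 11→7 (fail-walked)
i=57 'a': node 7→1 (fail-walked)
i=58 'c': node 1→9
i=59 'e': node 9→12  emit P3@[57:59]
i=60 'd': node 12→13 (fail-walked)
i=61 'b': node 13→7 (fail-walked)
i=62 'a': node 7→1 (fail-walked)
i=63 'c': node 1→9
i=64 'b': node 9→10
i=65 'b': node 10→11  emit P2@[62:65]
i=66 'c': node 11→0 (fail-walked)
i=67 'b': node 0→7
i=68 'e': node 7→8  emit P1@[67:68]
i=69 'd': node 8→13 (fail-walked)
i=70 'a': node 13→1 (fail-walked)
i=71 'a': node 1→1 (fail-walked)
i=72 'd': node 1→2
i=73 'c': node 2→3
i=74 'b': node 3→4
i=75 'a': node 4→5

Result: [[3,2],[7,1],[13,1],[19,0],[19,4],[20,3],[25,4],[26,3],[33,0],[33,4],[39,2],[44,2],[48,3],[51,3],[55,2],[59,3],[65,2],[68,1]]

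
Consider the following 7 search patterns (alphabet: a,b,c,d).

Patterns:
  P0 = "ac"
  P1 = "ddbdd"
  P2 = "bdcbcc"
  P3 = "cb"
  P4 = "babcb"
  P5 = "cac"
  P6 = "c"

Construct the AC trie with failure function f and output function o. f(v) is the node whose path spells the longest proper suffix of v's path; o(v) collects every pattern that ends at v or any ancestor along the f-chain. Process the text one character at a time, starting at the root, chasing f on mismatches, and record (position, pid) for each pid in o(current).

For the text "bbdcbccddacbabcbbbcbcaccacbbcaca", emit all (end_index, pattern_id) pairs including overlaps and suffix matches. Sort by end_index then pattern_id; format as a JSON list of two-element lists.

Build:
Trie (insert patterns):
  0='ε' goto a→1 b→8 c→14 d→3
  1='a' goto c→2
  2='ac' goto ·  [P0 ends]
  3='d' goto d→4
  4='dd' goto b→5
  5='ddb' goto d→6
  6='ddbd' goto d→7
  7='ddbdd' goto ·  [P1 ends]
  8='b' goto a→16 d→9
  9='bd' goto c→10
  10='bdc' goto b→11
  11='bdcb' goto c→12
  12='bdcbc' goto c→13
  13='bdcbcc' goto ·  [P2 ends]
  14='c' goto a→20 b→15  [P6 ends]
  15='cb' goto ·  [P3 ends]
  16='ba' goto b→17
  17='bab' goto c→18
  18='babc' goto b→19
  19='babcb' goto ·  [P4 ends]
  20='ca' goto c→21
  21='cac' goto ·  [P5 ends]

Failure links (BFS by depth):
  fail(1) 'a': from fail(0)=0 chase 'a': 0 ⇒ 0;  out=∅∪out(0)=∅
  fail(3) 'd': from fail(0)=0 chase 'd': 0 ⇒ 0;  out=∅∪out(0)=∅
  fail(8) 'b': from fail(0)=0 chase 'b': 0 ⇒ 0;  out=∅∪out(0)=∅
  fail(14) 'c': from fail(0)=0 chase 'c': 0 ⇒ 0;  out={6}∪out(0)={6}
  fail(2) 'ac': from fail(1)=0 chase 'c': 0 ⇒ 14;  out={0}∪out(14)={0,6}
  fail(4) 'dd': from fail(3)=0 chase 'd': 0 ⇒ 3;  out=∅∪out(3)=∅
  fail(9) 'bd': from fail(8)=0 chase 'd': 0 ⇒ 3;  out=∅∪out(3)=∅
  fail(15) 'cb': from fail(14)=0 chase 'b': 0 ⇒ 8;  out={3}∪out(8)={3}
  fail(16) 'ba': from fail(8)=0 chase 'a': 0 ⇒ 1;  out=∅∪out(1)=∅
  fail(20) 'ca': from fail(14)=0 chase 'a': 0 ⇒ 1;  out=∅∪out(1)=∅
  fail(5) 'ddb': from fail(4)=3 chase 'b': 3→0 ⇒ 8;  out=∅∪out(8)=∅
  fail(10) 'bdc': from fail(9)=3 chase 'c': 3→0 ⇒ 14;  out=∅∪out(14)={6}
  fail(17) 'bab': from fail(16)=1 chase 'b': 1→0 ⇒ 8;  out=∅∪out(8)=∅
  fail(21) 'cac': from fail(20)=1 chase 'c': 1 ⇒ 2;  out={5}∪out(2)={0,5,6}
  fail(6) 'ddbd': from fail(5)=8 chase 'd': 8 ⇒ 9;  out=∅∪out(9)=∅
  fail(11) 'bdcb': from fail(10)=14 chase 'b': 14 ⇒ 15;  out=∅∪out(15)={3}
  fail(18) 'babc': from fail(17)=8 chase 'c': 8→0 ⇒ 14;  out=∅∪out(14)={6}
  fail(7) 'ddbdd': from fail(6)=9 chase 'd': 9→3 ⇒ 4;  out={1}∪out(4)={1}
  fail(12) 'bdcbc': from fail(11)=15 chase 'c': 15→8→0 ⇒ 14;  out=∅∪out(14)={6}
  fail(19) 'babcb': from fail(18)=14 chase 'b': 14 ⇒ 15;  out={4}∪out(15)={3,4}
  fail(13) 'bdcbcc': from fail(12)=14 chase 'c': 14→0 ⇒ 14;  out={2}∪out(14)={2,6}

Run:
[0] read 'b'  n0⇒n8
[1] read 'b'  n8⇒n8 ·f
[2] read 'd'  n8⇒n9
[3] read 'c'  n9⇒n10  → match P6@[3:3]
[4] read 'b'  n10⇒n11  → match P3@[3:4]
[5] read 'c'  n11⇒n12  → match P6@[5:5]
[6] read 'c'  n12⇒n13  → match P2@[1:6],P6@[6:6]
[7] read 'd'  n13⇒n3 ·f
[8] read 'd'  n3⇒n4
[9] read 'a'  n4⇒n1 ·f
[10] read 'c'  n1⇒n2  → match P0@[9:10],P6@[10:10]
[11] read 'b'  n2⇒n15 ·f  → match P3@[10:11]
[12] read 'a'  n15⇒n16 ·f
[13] read 'b'  n16⇒n17
[14] read 'c'  n17⇒n18  → match P6@[14:14]
[15] read 'b'  n18⇒n19  → match P3@[14:15],P4@[11:15]
[16] read 'b'  n19⇒n8 ·f
[17] read 'b'  n8⇒n8 ·f
[18] read 'c'  n8⇒n14 ·f  → match P6@[18:18]
[19] read 'b'  n14⇒n15  → match P3@[18:19]
[20] read 'c'  n15⇒n14 ·f  → match P6@[20:20]
[21] read 'a'  n14⇒n20
[22] read 'c'  n20⇒n21  → match P0@[21:22],P5@[20:22],P6@[22:22]
[23] read 'c'  n21⇒n14 ·f  → match P6@[23:23]
[24] read 'a'  n14⇒n20
[25] read 'c'  n20⇒n21  → match P0@[24:25],P5@[23:25],P6@[25:25]
[26] read 'b'  n21⇒n15 ·f  → match P3@[25:26]
[27] read 'b'  n15⇒n8 ·f
[28] read 'c'  n8⇒n14 ·f  → match P6@[28:28]
[29] read 'a'  n14⇒n20
[30] read 'c'  n20⇒n21  → match P0@[29:30],P5@[28:30],P6@[30:30]
[31] read 'a'  n21⇒n20 ·f

All matches (sorted): [[3,6],[4,3],[5,6],[6,2],[6,6],[10,0],[10,6],[11,3],[14,6],[15,3],[15,4],[18,6],[19,3],[20,6],[22,0],[22,5],[22,6],[23,6],[25,0],[25,5],[25,6],[26,3],[28,6],[30,0],[30,5],[30,6]]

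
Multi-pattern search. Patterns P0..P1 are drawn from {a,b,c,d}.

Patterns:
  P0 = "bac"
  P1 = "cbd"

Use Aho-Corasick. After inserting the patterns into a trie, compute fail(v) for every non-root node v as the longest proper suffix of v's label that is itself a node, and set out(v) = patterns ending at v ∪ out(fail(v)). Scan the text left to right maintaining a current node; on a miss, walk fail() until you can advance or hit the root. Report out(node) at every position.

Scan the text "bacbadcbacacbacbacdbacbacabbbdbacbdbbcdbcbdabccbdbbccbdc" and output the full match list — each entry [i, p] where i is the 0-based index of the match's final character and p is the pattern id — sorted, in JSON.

Construct AC machine:
Trie (insert patterns):
  0='ε' goto b→1 c→4
  1='b' goto a→2
  2='ba' goto c→3
  3='bac' goto ·  [P0 ends]
  4='c' goto b→5
  5='cb' goto d→6
  6='cbd' goto ·  [P1 ends]

Failure links (BFS by depth):
  fail(1) 'b': from fail(0)=0 chase 'b': 0 ⇒ 0;  out=∅∪out(0)=∅
  fail(4) 'c': from fail(0)=0 chase 'c': 0 ⇒ 0;  out=∅∪out(0)=∅
  fail(2) 'ba': from fail(1)=0 chase 'a': 0 ⇒ 0;  out=∅∪out(0)=∅
  fail(5) 'cb': from fail(4)=0 chase 'b': 0 ⇒ 1;  out=∅∪out(1)=∅
  fail(3) 'bac': from fail(2)=0 chase 'c': 0 ⇒ 4;  out={0}∪out(4)={0}
  fail(6) 'cbd': from fail(5)=1 chase 'd': 1→0 ⇒ 0;  out={1}∪out(0)={1}

Scan:
pos 0 'b': at 1
pos 1 'a': at 2
pos 2 'c': at 3  ** P0@[0:2]
pos 3 'b': at 5 (via fail)
pos 4 'a': at 2 (via fail)
pos 5 'd': at 0 (via fail)
pos 6 'c': at 4
pos 7 'b': at 5
pos 8 'a': at 2 (via fail)
pos 9 'c': at 3  ** P0@[7:9]
pos 10 'a': at 0 (via fail)
pos 11 'c': at 4
pos 12 'b': at 5
pos 13 'a': at 2 (via fail)
pos 14 'c': at 3  ** P0@[12:14]
pos 15 'b': at 5 (via fail)
pos 16 'a': at 2 (via fail)
pos 17 'c': at 3  ** P0@[15:17]
pos 18 'd': at 0 (via fail)
pos 19 'b': at 1
pos 20 'a': at 2
pos 21 'c': at 3  ** P0@[19:21]
pos 22 'b': at 5 (via fail)
pos 23 'a': at 2 (via fail)
pos 24 'c': at 3  ** P0@[22:24]
pos 25 'a': at 0 (via fail)
pos 26 'b': at 1
pos 27 'b': at 1 (via fail)
pos 28 'b': at 1 (via fail)
pos 29 'd': at 0 (via fail)
pos 30 'b': at 1
pos 31 'a': at 2
pos 32 'c': at 3  ** P0@[30:32]
pos 33 'b': at 5 (via fail)
pos 34 'd': at 6  ** P1@[32:34]
pos 35 'b': at 1 (via fail)
pos 36 'b': at 1 (via fail)
pos 37 'c': at 4 (via fail)
pos 38 'd': at 0 (via fail)
pos 39 'b': at 1
pos 40 'c': at 4 (via fail)
pos 41 'b': at 5
pos 42 'd': at 6  ** P1@[40:42]
pos 43 'a': at 0 (via fail)
pos 44 'b': at 1
pos 45 'c': at 4 (via fail)
pos 46 'c': at 4 (via fail)
pos 47 'b': at 5
pos 48 'd': at 6  ** P1@[46:48]
pos 49 'b': at 1 (via fail)
pos 50 'b': at 1 (via fail)
pos 51 'c': at 4 (via fail)
pos 52 'c': at 4 (via fail)
pos 53 'b': at 5
pos 54 'd': at 6  ** P1@[52:54]
pos 55 'c': at 4 (via fail)

All matches (sorted): [[2,0],[9,0],[14,0],[17,0],[21,0],[24,0],[32,0],[34,1],[42,1],[48,1],[54,1]]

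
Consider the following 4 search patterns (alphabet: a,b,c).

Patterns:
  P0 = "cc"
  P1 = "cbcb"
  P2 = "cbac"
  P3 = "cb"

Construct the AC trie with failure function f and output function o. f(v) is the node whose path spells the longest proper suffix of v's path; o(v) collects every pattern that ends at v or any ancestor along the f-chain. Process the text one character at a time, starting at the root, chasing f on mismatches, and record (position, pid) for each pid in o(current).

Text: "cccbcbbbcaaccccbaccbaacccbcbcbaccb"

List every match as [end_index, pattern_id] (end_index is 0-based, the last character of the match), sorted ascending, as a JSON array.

Construct AC machine:
Trie (insert patterns):
  0='ε' goto c→1
  1='c' goto b→3 c→2
  2='cc' goto ·  [P0 ends]
  3='cb' goto a→6 c→4  [P3 ends]
  4='cbc' goto b→5
  5='cbcb' goto ·  [P1 ends]
  6='cba' goto c→7
  7='cbac' goto ·  [P2 ends]

Failure links (BFS by depth):
  fail(1) 'c': from fail(0)=0 chase 'c': 0 ⇒ 0;  out=∅∪out(0)=∅
  fail(2) 'cc': from fail(1)=0 chase 'c': 0 ⇒ 1;  out={0}∪out(1)={0}
  fail(3) 'cb': from fail(1)=0 chase 'b': 0 ⇒ 0;  out={3}∪out(0)={3}
  fail(4) 'cbc': from fail(3)=0 chase 'c': 0 ⇒ 1;  out=∅∪out(1)=∅
  fail(6) 'cba': from fail(3)=0 chase 'a': 0 ⇒ 0;  out=∅∪out(0)=∅
  fail(5) 'cbcb': from fail(4)=1 chase 'b': 1 ⇒ 3;  out={1}∪out(3)={1,3}
  fail(7) 'cbac': from fail(6)=0 chase 'c': 0 ⇒ 1;  out={2}∪out(1)={2}

Scan:
pos 0 'c': at 1
pos 1 'c': at 2  emit P0@[0:1]
pos 2 'c': at 2 (fail-walked)  emit P0@[1:2]
pos 3 'b': at 3 (fail-walked)  emit P3@[2:3]
pos 4 'c': at 4
pos 5 'b': at 5  emit P1@[2:5],P3@[4:5]
pos 6 'b': at 0 (fail-walked)
pos 7 'b': at 0
pos 8 'c': at 1
pos 9 'a': at 0 (fail-walked)
pos 10 'a': at 0
pos 11 'c': at 1
pos 12 'c': at 2  emit P0@[11:12]
pos 13 'c': at 2 (fail-walked)  emit P0@[12:13]
pos 14 'c': at 2 (fail-walked)  emit P0@[13:14]
pos 15 'b': at 3 (fail-walked)  emit P3@[14:15]
pos 16 'a': at 6
pos 17 'c': at 7  emit P2@[14:17]
pos 18 'c': at 2 (fail-walked)  emit P0@[17:18]
pos 19 'b': at 3 (fail-walked)  emit P3@[18:19]
pos 20 'a': at 6
pos 21 'a': at 0 (fail-walked)
pos 22 'c': at 1
pos 23 'c': at 2  emit P0@[22:23]
pos 24 'c': at 2 (fail-walked)  emit P0@[23:24]
pos 25 'b': at 3 (fail-walked)  emit P3@[24:25]
pos 26 'c': at 4
pos 27 'b': at 5  emit P1@[24:27],P3@[26:27]
pos 28 'c': at 4 (fail-walked)
pos 29 'b': at 5  emit P1@[26:29],P3@[28:29]
pos 30 'a': at 6 (fail-walked)
pos 31 'c': at 7  emit P2@[28:31]
pos 32 'c': at 2 (fail-walked)  emit P0@[31:32]
pos 33 'b': at 3 (fail-walked)  emit P3@[32:33]

Result: [[1,0],[2,0],[3,3],[5,1],[5,3],[12,0],[13,0],[14,0],[15,3],[17,2],[18,0],[19,3],[23,0],[24,0],[25,3],[27,1],[27,3],[29,1],[29,3],[31,2],[32,0],[33,3]]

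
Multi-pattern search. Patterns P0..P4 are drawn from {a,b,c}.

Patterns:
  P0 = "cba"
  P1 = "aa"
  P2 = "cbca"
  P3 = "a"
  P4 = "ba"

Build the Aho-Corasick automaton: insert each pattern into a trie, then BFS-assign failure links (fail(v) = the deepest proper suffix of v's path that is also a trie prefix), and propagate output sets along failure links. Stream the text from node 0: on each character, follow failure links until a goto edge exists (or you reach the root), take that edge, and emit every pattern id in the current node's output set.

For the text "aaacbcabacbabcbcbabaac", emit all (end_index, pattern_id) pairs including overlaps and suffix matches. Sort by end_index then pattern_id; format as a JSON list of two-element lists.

Construct AC machine:
Trie nodes:
  0='ε' goto a→4 b→8 c→1
  1='c' goto b→2
  2='cb' goto a→3 c→6
  3='cba' goto ·  ←P0
  4='a' goto a→5  ←P3
  5='aa' goto ·  ←P1
  6='cbc' goto a→7
  7='cbca' goto ·  ←P2
  8='b' goto a→9
  9='ba' goto ·  ←P4

BFS fail/out derivation:
  fail(1) 'c': from fail(0)=0 chase 'c': 0 ⇒ 0;  out=∅∪out(0)=∅
  fail(4) 'a': from fail(0)=0 chase 'a': 0 ⇒ 0;  out={3}∪out(0)={3}
  fail(8) 'b': from fail(0)=0 chase 'b': 0 ⇒ 0;  out=∅∪out(0)=∅
  fail(2) 'cb': from fail(1)=0 chase 'b': 0 ⇒ 8;  out=∅∪out(8)=∅
  fail(5) 'aa': from fail(4)=0 chase 'a': 0 ⇒ 4;  out={1}∪out(4)={1,3}
  fail(9) 'ba': from fail(8)=0 chase 'a': 0 ⇒ 4;  out={4}∪out(4)={3,4}
  fail(3) 'cba': from fail(2)=8 chase 'a': 8 ⇒ 9;  out={0}∪out(9)={0,3,4}
  fail(6) 'cbc': from fail(2)=8 chase 'c': 8→0 ⇒ 1;  out=∅∪out(1)=∅
  fail(7) 'cbca': from fail(6)=1 chase 'a': 1→0 ⇒ 4;  out={2}∪out(4)={2,3}

Scan:
[0] read 'a'  n0⇒n4  ** P3@[0:0]
[1] read 'a'  n4⇒n5  ** P1@[0:1],P3@[1:1]
[2] read 'a'  n5⇒n5 ·f  ** P1@[1:2],P3@[2:2]
[3] read 'c'  n5⇒n1 ·f
[4] read 'b'  n1⇒n2
[5] read 'c'  n2⇒n6
[6] read 'a'  n6⇒n7  ** P2@[3:6],P3@[6:6]
[7] read 'b'  n7⇒n8 ·f
[8] read 'a'  n8⇒n9  ** P3@[8:8],P4@[7:8]
[9] read 'c'  n9⇒n1 ·f
[10] read 'b'  n1⇒n2
[11] read 'a'  n2⇒n3  ** P0@[9:11],P3@[11:11],P4@[10:11]
[12] read 'b'  n3⇒n8 ·f
[13] read 'c'  n8⇒n1 ·f
[14] read 'b'  n1⇒n2
[15] read 'c'  n2⇒n6
[16] read 'b'  n6⇒n2 ·f
[17] read 'a'  n2⇒n3  ** P0@[15:17],P3@[17:17],P4@[16:17]
[18] read 'b'  n3⇒n8 ·f
[19] read 'a'  n8⇒n9  ** P3@[19:19],P4@[18:19]
[20] read 'a'  n9⇒n5 ·f  ** P1@[19:20],P3@[20:20]
[21] read 'c'  n5⇒n1 ·f

Result: [[0,3],[1,1],[1,3],[2,1],[2,3],[6,2],[6,3],[8,3],[8,4],[11,0],[11,3],[11,4],[17,0],[17,3],[17,4],[19,3],[19,4],[20,1],[20,3]]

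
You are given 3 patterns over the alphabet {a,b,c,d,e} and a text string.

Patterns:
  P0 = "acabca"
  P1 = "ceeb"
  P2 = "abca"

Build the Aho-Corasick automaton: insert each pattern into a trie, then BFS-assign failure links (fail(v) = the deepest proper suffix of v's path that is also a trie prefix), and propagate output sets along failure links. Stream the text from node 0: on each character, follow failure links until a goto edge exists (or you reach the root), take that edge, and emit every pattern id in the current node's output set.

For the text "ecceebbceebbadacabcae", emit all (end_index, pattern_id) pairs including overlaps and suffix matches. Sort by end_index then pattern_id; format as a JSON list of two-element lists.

Build automaton:
Trie (insert patterns):
  0='ε' goto a→1 c→7
  1='a' goto b→11 c→2
  2='ac' goto a→3
  3='aca' goto b→4
  4='acab' goto c→5
  5='acabc' goto a→6
  6='acabca' goto ·  [P0 ends]
  7='c' goto e→8
  8='ce' goto e→9
  9='cee' goto b→10
  10='ceeb' goto ·  [P1 ends]
  11='ab' goto c→12
  12='abc' goto a→13
  13='abca' goto ·  [P2 ends]

Failure links (BFS by depth):
  fail(1) 'a': from fail(0)=0 chase 'a': 0 ⇒ 0;  out=∅∪out(0)=∅
  fail(7) 'c': from fail(0)=0 chase 'c': 0 ⇒ 0;  out=∅∪out(0)=∅
  fail(2) 'ac': from fail(1)=0 chase 'c': 0 ⇒ 7;  out=∅∪out(7)=∅
  fail(8) 'ce': from fail(7)=0 chase 'e': 0 ⇒ 0;  out=∅∪out(0)=∅
  fail(11) 'ab': from fail(1)=0 chase 'b': 0 ⇒ 0;  out=∅∪out(0)=∅
  fail(3) 'aca': from fail(2)=7 chase 'a': 7→0 ⇒ 1;  out=∅∪out(1)=∅
  fail(9) 'cee': from fail(8)=0 chase 'e': 0 ⇒ 0;  out=∅∪out(0)=∅
  fail(12) 'abc': from fail(11)=0 chase 'c': 0 ⇒ 7;  out=∅∪out(7)=∅
  fail(4) 'acab': from fail(3)=1 chase 'b': 1 ⇒ 11;  out=∅∪out(11)=∅
  fail(10) 'ceeb': from fail(9)=0 chase 'b': 0 ⇒ 0;  out={1}∪out(0)={1}
  fail(13) 'abca': from fail(12)=7 chase 'a': 7→0 ⇒ 1;  out={2}∪out(1)={2}
  fail(5) 'acabc': from fail(4)=11 chase 'c': 11 ⇒ 12;  out=∅∪out(12)=∅
  fail(6) 'acabca': from fail(5)=12 chase 'a': 12 ⇒ 13;  out={0}∪out(13)={0,2}

Run:
[0] read 'e'  n0⇒n0
[1] read 'c'  n0⇒n7
[2] read 'c'  n7⇒n7 (via fail)
[3] read 'e'  n7⇒n8
[4] read 'e'  n8⇒n9
[5] read 'b'  n9⇒n10  ** P1@[2:5]
[6] read 'b'  n10⇒n0 (via fail)
[7] read 'c'  n0⇒n7
[8] read 'e'  n7⇒n8
[9] read 'e'  n8⇒n9
[10] read 'b'  n9⇒n10  ** P1@[7:10]
[11] read 'b'  n10⇒n0 (via fail)
[12] read 'a'  n0⇒n1
[13] read 'd'  n1⇒n0 (via fail)
[14] read 'a'  n0⇒n1
[15] read 'c'  n1⇒n2
[16] read 'a'  n2⇒n3
[17] read 'b'  n3⇒n4
[18] read 'c'  n4⇒n5
[19] read 'a'  n5⇒n6  ** P0@[14:19],P2@[16:19]
[20] read 'e'  n6⇒n0 (via fail)

All matches (sorted): [[5,1],[10,1],[19,0],[19,2]]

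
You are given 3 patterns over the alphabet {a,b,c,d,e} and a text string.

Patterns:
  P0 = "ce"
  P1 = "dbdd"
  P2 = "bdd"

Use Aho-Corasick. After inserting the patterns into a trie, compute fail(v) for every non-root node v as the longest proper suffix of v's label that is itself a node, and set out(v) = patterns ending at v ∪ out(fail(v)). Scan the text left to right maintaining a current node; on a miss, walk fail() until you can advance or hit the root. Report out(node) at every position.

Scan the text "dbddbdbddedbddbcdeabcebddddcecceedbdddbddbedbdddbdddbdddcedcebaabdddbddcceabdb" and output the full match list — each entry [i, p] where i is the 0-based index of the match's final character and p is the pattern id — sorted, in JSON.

Build:
Trie (insert patterns):
  n0 'ε': b→7 c→1 d→3
  n1 'c': e→2
  n2 'ce': ·  ←P0
  n3 'd': b→4
  n4 'db': d→5
  n5 'dbd': d→6
  n6 'dbdd': ·  ←P1
  n7 'b': d→8
  n8 'bd': d→9
  n9 'bdd': ·  ←P2

Failure links (BFS by depth):
  fail(1) 'c': from fail(0)=0 chase 'c': 0 ⇒ 0;  out=∅∪out(0)=∅
  fail(3) 'd': from fail(0)=0 chase 'd': 0 ⇒ 0;  out=∅∪out(0)=∅
  fail(7) 'b': from fail(0)=0 chase 'b': 0 ⇒ 0;  out=∅∪out(0)=∅
  fail(2) 'ce': from fail(1)=0 chase 'e': 0 ⇒ 0;  out={0}∪out(0)={0}
  fail(4) 'db': from fail(3)=0 chase 'b': 0 ⇒ 7;  out=∅∪out(7)=∅
  fail(8) 'bd': from fail(7)=0 chase 'd': 0 ⇒ 3;  out=∅∪out(3)=∅
  fail(5) 'dbd': from fail(4)=7 chase 'd': 7 ⇒ 8;  out=∅∪out(8)=∅
  fail(9) 'bdd': from fail(8)=3 chase 'd': 3→0 ⇒ 3;  out={2}∪out(3)={2}
  fail(6) 'dbdd': from fail(5)=8 chase 'd': 8 ⇒ 9;  out={1}∪out(9)={1,2}

Text stream:
i=0 'd': node 0→3
i=1 'b': node 3→4
i=2 'd': node 4→5
i=3 'd': node 5→6  ** P1@[0:3],P2@[1:3]
i=4 'b': node 6→4 ·f
i=5 'd': node 4→5
i=6 'b': node 5→4 ·f
i=7 'd': node 4→5
i=8 'd': node 5→6  ** P1@[5:8],P2@[6:8]
i=9 'e': node 6→0 ·f
i=10 'd': node 0→3
i=11 'b': node 3→4
i=12 'd': node 4→5
i=13 'd': node 5→6  ** P1@[10:13],P2@[11:13]
i=14 'b': node 6→4 ·f
i=15 'c': node 4→1 ·f
i=16 'd': node 1→3 ·f
i=17 'e': node 3→0 ·f
i=18 'a': node 0→0
i=19 'b': node 0→7
i=20 'c': node 7→1 ·f
i=21 'e': node 1→2  ** P0@[20:21]
i=22 'b': node 2→7 ·f
i=23 'd': node 7→8
i=24 'd': node 8→9  ** P2@[22:24]
i=25 'd': node 9→3 ·f
i=26 'd': node 3→3 ·f
i=27 'c': node 3→1 ·f
i=28 'e': node 1→2  ** P0@[27:28]
i=29 'c': node 2→1 ·f
i=30 'c': node 1→1 ·f
i=31 'e': node 1→2  ** P0@[30:31]
i=32 'e': node 2→0 ·f
i=33 'd': node 0→3
i=34 'b': node 3→4
i=35 'd': node 4→5
i=36 'd': node 5→6  ** P1@[33:36],P2@[34:36]
i=37 'd': node 6→3 ·f
i=38 'b': node 3→4
i=39 'd': node 4→5
i=40 'd': node 5→6  ** P1@[37:40],P2@[38:40]
i=41 'b': node 6→4 ·f
i=42 'e': node 4→0 ·f
i=43 'd': node 0→3
i=44 'b': node 3→4
i=45 'd': node 4→5
i=46 'd': node 5→6  ** P1@[43:46],P2@[44:46]
i=47 'd': node 6→3 ·f
i=48 'b': node 3→4
i=49 'd': node 4→5
i=50 'd': node 5→6  ** P1@[47:50],P2@[48:50]
i=51 'd': node 6→3 ·f
i=52 'b': node 3→4
i=53 'd': node 4→5
i=54 'd': node 5→6  ** P1@[51:54],P2@[52:54]
i=55 'd': node 6→3 ·f
i=56 'c': node 3→1 ·f
i=57 'e': node 1→2  ** P0@[56:57]
i=58 'd': node 2→3 ·f
i=59 'c': node 3→1 ·f
i=60 'e': node 1→2  ** P0@[59:60]
i=61 'b': node 2→7 ·f
i=62 'a': node 7→0 ·f
i=63 'a': node 0→0
i=64 'b': node 0→7
i=65 'd': node 7→8
i=66 'd': node 8→9  ** P2@[64:66]
i=67 'd': node 9→3 ·f
i=68 'b': node 3→4
i=69 'd': node 4→5
i=70 'd': node 5→6  ** P1@[67:70],P2@[68:70]
i=71 'c': node 6→1 ·f
i=72 'c': node 1→1 ·f
i=73 'e': node 1→2  ** P0@[72:73]
i=74 'a': node 2→0 ·f
i=75 'b': node 0→7
i=76 'd': node 7→8
i=77 'b': node 8→4 ·f

All matches (sorted): [[3,1],[3,2],[8,1],[8,2],[13,1],[13,2],[21,0],[24,2],[28,0],[31,0],[36,1],[36,2],[40,1],[40,2],[46,1],[46,2],[50,1],[50,2],[54,1],[54,2],[57,0],[60,0],[66,2],[70,1],[70,2],[73,0]]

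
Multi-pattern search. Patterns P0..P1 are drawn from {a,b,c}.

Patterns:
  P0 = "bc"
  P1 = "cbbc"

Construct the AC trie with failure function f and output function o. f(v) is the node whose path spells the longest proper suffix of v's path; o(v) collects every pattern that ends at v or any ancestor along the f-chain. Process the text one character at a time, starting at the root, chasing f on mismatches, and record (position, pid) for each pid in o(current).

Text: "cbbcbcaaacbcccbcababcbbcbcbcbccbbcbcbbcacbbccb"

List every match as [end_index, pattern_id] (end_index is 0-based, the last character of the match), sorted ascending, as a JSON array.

Construct AC machine:
Trie nodes:
  n0 'ε': b→1 c→3
  n1 'b': c→2
  n2 'bc': ·  ←P0
  n3 'c': b→4
  n4 'cb': b→5
  n5 'cbb': c→6
  n6 'cbbc': ·  ←P1

Failure links (BFS by depth):
  fail(1) 'b': from fail(0)=0 chase 'b': 0 ⇒ 0;  out=∅∪out(0)=∅
  fail(3) 'c': from fail(0)=0 chase 'c': 0 ⇒ 0;  out=∅∪out(0)=∅
  fail(2) 'bc': from fail(1)=0 chase 'c': 0 ⇒ 3;  out={0}∪out(3)={0}
  fail(4) 'cb': from fail(3)=0 chase 'b': 0 ⇒ 1;  out=∅∪out(1)=∅
  fail(5) 'cbb': from fail(4)=1 chase 'b': 1→0 ⇒ 1;  out=∅∪out(1)=∅
  fail(6) 'cbbc': from fail(5)=1 chase 'c': 1 ⇒ 2;  out={1}∪out(2)={0,1}

Text stream:
pos 0 'c': at 3
pos 1 'b': at 4
pos 2 'b': at 5
pos 3 'c': at 6  emit P0@[2:3],P1@[0:3]
pos 4 'b': at 4 (fail-walked)
pos 5 'c': at 2 (fail-walked)  emit P0@[4:5]
pos 6 'a': at 0 (fail-walked)
pos 7 'a': at 0
pos 8 'a': at 0
pos 9 'c': at 3
pos 10 'b': at 4
pos 11 'c': at 2 (fail-walked)  emit P0@[10:11]
pos 12 'c': at 3 (fail-walked)
pos 13 'c': at 3 (fail-walked)
pos 14 'b': at 4
pos 15 'c': at 2 (fail-walked)  emit P0@[14:15]
pos 16 'a': at 0 (fail-walked)
pos 17 'b': at 1
pos 18 'a': at 0 (fail-walked)
pos 19 'b': at 1
pos 20 'c': at 2  emit P0@[19:20]
pos 21 'b': at 4 (fail-walked)
pos 22 'b': at 5
pos 23 'c': at 6  emit P0@[22:23],P1@[20:23]
pos 24 'b': at 4 (fail-walked)
pos 25 'c': at 2 (fail-walked)  emit P0@[24:25]
pos 26 'b': at 4 (fail-walked)
pos 27 'c': at 2 (fail-walked)  emit P0@[26:27]
pos 28 'b': at 4 (fail-walked)
pos 29 'c': at 2 (fail-walked)  emit P0@[28:29]
pos 30 'c': at 3 (fail-walked)
pos 31 'b': at 4
pos 32 'b': at 5
pos 33 'c': at 6  emit P0@[32:33],P1@[30:33]
pos 34 'b': at 4 (fail-walked)
pos 35 'c': at 2 (fail-walked)  emit P0@[34:35]
pos 36 'b': at 4 (fail-walked)
pos 37 'b': at 5
pos 38 'c': at 6  emit P0@[37:38],P1@[35:38]
pos 39 'a': at 0 (fail-walked)
pos 40 'c': at 3
pos 41 'b': at 4
pos 42 'b': at 5
pos 43 'c': at 6  emit P0@[42:43],P1@[40:43]
pos 44 'c': at 3 (fail-walked)
pos 45 'b': at 4

Matches: [[3,0],[3,1],[5,0],[11,0],[15,0],[20,0],[23,0],[23,1],[25,0],[27,0],[29,0],[33,0],[33,1],[35,0],[38,0],[38,1],[43,0],[43,1]]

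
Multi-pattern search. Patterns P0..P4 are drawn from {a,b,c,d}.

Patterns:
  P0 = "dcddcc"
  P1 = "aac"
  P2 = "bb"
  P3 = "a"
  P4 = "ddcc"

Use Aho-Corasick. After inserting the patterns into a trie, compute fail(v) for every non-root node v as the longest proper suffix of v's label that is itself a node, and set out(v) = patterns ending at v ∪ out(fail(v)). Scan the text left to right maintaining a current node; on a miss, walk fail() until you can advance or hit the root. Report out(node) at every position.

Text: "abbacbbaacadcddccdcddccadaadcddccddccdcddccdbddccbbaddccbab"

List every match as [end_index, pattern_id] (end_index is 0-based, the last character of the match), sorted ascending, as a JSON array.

Build automaton:
Trie nodes:
  n0 'ε': a→7 b→10 d→1
  n1 'd': c→2 d→12
  n2 'dc': d→3
  n3 'dcd': d→4
  n4 'dcdd': c→5
  n5 'dcddc': c→6
  n6 'dcddcc': ·  [P0 ends]
  n7 'a': a→8  [P3 ends]
  n8 'aa': c→9
  n9 'aac': ·  [P1 ends]
  n10 'b': b→11
  n11 'bb': ·  [P2 ends]
  n12 'dd': c→13
  n13 'ddc': c→14
  n14 'ddcc': ·  [P4 ends]

Failure links (BFS by depth):
  fail(1) 'd': from fail(0)=0 chase 'd': 0 ⇒ 0;  out=∅∪out(0)=∅
  fail(7) 'a': from fail(0)=0 chase 'a': 0 ⇒ 0;  out={3}∪out(0)={3}
  fail(10) 'b': from fail(0)=0 chase 'b': 0 ⇒ 0;  out=∅∪out(0)=∅
  fail(2) 'dc': from fail(1)=0 chase 'c': 0 ⇒ 0;  out=∅∪out(0)=∅
  fail(8) 'aa': from fail(7)=0 chase 'a': 0 ⇒ 7;  out=∅∪out(7)={3}
  fail(11) 'bb': from fail(10)=0 chase 'b': 0 ⇒ 10;  out={2}∪out(10)={2}
  fail(12) 'dd': from fail(1)=0 chase 'd': 0 ⇒ 1;  out=∅∪out(1)=∅
  fail(3) 'dcd': from fail(2)=0 chase 'd': 0 ⇒ 1;  out=∅∪out(1)=∅
  fail(9) 'aac': from fail(8)=7 chase 'c': 7→0 ⇒ 0;  out={1}∪out(0)={1}
  fail(13) 'ddc': from fail(12)=1 chase 'c': 1 ⇒ 2;  out=∅∪out(2)=∅
  fail(4) 'dcdd': from fail(3)=1 chase 'd': 1 ⇒ 12;  out=∅∪out(12)=∅
  fail(14) 'ddcc': from fail(13)=2 chase 'c': 2→0 ⇒ 0;  out={4}∪out(0)={4}
  fail(5) 'dcddc': from fail(4)=12 chase 'c': 12 ⇒ 13;  out=∅∪out(13)=∅
  fail(6) 'dcddcc': from fail(5)=13 chase 'c': 13 ⇒ 14;  out={0}∪out(14)={0,4}

Scan:
[0] read 'a'  n0⇒n7  ** P3@[0:0]
[1] read 'b'  n7⇒n10 ·f
[2] read 'b'  n10⇒n11  ** P2@[1:2]
[3] read 'a'  n11⇒n7 ·f  ** P3@[3:3]
[4] read 'c'  n7⇒n0 ·f
[5] read 'b'  n0⇒n10
[6] read 'b'  n10⇒n11  ** P2@[5:6]
[7] read 'a'  n11⇒n7 ·f  ** P3@[7:7]
[8] read 'a'  n7⇒n8  ** P3@[8:8]
[9] read 'c'  n8⇒n9  ** P1@[7:9]
[10] read 'a'  n9⇒n7 ·f  ** P3@[10:10]
[11] read 'd'  n7⇒n1 ·f
[12] read 'c'  n1⇒n2
[13] read 'd'  n2⇒n3
[14] read 'd'  n3⇒n4
[15] read 'c'  n4⇒n5
[16] read 'c'  n5⇒n6  ** P0@[11:16],P4@[13:16]
[17] read 'd'  n6⇒n1 ·f
[18] read 'c'  n1⇒n2
[19] read 'd'  n2⇒n3
[20] read 'd'  n3⇒n4
[21] read 'c'  n4⇒n5
[22] read 'c'  n5⇒n6  ** P0@[17:22],P4@[19:22]
[23] read 'a'  n6⇒n7 ·f  ** P3@[23:23]
[24] read 'd'  n7⇒n1 ·f
[25] read 'a'  n1⇒n7 ·f  ** P3@[25:25]
[26] read 'a'  n7⇒n8  ** P3@[26:26]
[27] read 'd'  n8⇒n1 ·f
[28] read 'c'  n1⇒n2
[29] read 'd'  n2⇒n3
[30] read 'd'  n3⇒n4
[31] read 'c'  n4⇒n5
[32] read 'c'  n5⇒n6  ** P0@[27:32],P4@[29:32]
[33] read 'd'  n6⇒n1 ·f
[34] read 'd'  n1⇒n12
[35] read 'c'  n12⇒n13
[36] read 'c'  n13⇒n14  ** P4@[33:36]
[37] read 'd'  n14⇒n1 ·f
[38] read 'c'  n1⇒n2
[39] read 'd'  n2⇒n3
[40] read 'd'  n3⇒n4
[41] read 'c'  n4⇒n5
[42] read 'c'  n5⇒n6  ** P0@[37:42],P4@[39:42]
[43] read 'd'  n6⇒n1 ·f
[44] read 'b'  n1⇒n10 ·f
[45] read 'd'  n10⇒n1 ·f
[46] read 'd'  n1⇒n12
[47] read 'c'  n12⇒n13
[48] read 'c'  n13⇒n14  ** P4@[45:48]
[49] read 'b'  n14⇒n10 ·f
[50] read 'b'  n10⇒n11  ** P2@[49:50]
[51] read 'a'  n11⇒n7 ·f  ** P3@[51:51]
[52] read 'd'  n7⇒n1 ·f
[53] read 'd'  n1⇒n12
[54] read 'c'  n12⇒n13
[55] read 'c'  n13⇒n14  ** P4@[52:55]
[56] read 'b'  n14⇒n10 ·f
[57] read 'a'  n10⇒n7 ·f  ** P3@[57:57]
[58] read 'b'  n7⇒n10 ·f

Result: [[0,3],[2,2],[3,3],[6,2],[7,3],[8,3],[9,1],[10,3],[16,0],[16,4],[22,0],[22,4],[23,3],[25,3],[26,3],[32,0],[32,4],[36,4],[42,0],[42,4],[48,4],[50,2],[51,3],[55,4],[57,3]]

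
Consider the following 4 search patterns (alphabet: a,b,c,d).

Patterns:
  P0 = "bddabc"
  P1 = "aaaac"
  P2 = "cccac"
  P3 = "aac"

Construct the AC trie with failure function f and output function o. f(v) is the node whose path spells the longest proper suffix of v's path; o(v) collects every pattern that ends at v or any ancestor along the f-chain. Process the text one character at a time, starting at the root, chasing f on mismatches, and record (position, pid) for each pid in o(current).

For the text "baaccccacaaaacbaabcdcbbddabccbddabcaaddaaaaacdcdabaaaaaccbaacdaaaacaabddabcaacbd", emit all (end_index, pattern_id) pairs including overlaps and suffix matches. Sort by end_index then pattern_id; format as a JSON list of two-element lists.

Build automaton:
Trie (insert patterns):
  0='ε' goto a→7 b→1 c→12
  1='b' goto d→2
  2='bd' goto d→3
  3='bdd' goto a→4
  4='bdda' goto b→5
  5='bddab' goto c→6
  6='bddabc' goto ·  [P0 ends]
  7='a' goto a→8
  8='aa' goto a→9 c→17
  9='aaa' goto a→10
  10='aaaa' goto c→11
  11='aaaac' goto ·  [P1 ends]
  12='c' goto c→13
  13='cc' goto c→14
  14='ccc' goto a→15
  15='ccca' goto c→16
  16='cccac' goto ·  [P2 ends]
  17='aac' goto ·  [P3 ends]

BFS fail/out derivation:
  n1('b'): parent n0 fail=0; on 'b' 0 → fail=0;  out ∅∪∅=∅
  n7('a'): parent n0 fail=0; on 'a' 0 → fail=0;  out ∅∪∅=∅
  n12('c'): parent n0 fail=0; on 'c' 0 → fail=0;  out ∅∪∅=∅
  n2('bd'): parent n1 fail=0; on 'd' 0 → fail=0;  out ∅∪∅=∅
  n8('aa'): parent n7 fail=0; on 'a' 0 → fail=7;  out ∅∪∅=∅
  n13('cc'): parent n12 fail=0; on 'c' 0 → fail=12;  out ∅∪∅=∅
  n3('bdd'): parent n2 fail=0; on 'd' 0 → fail=0;  out ∅∪∅=∅
  n9('aaa'): parent n8 fail=7; on 'a' 7 → fail=8;  out ∅∪∅=∅
  n14('ccc'): parent n13 fail=12; on 'c' 12 → fail=13;  out ∅∪∅=∅
  n17('aac'): parent n8 fail=7; on 'c' 7→0 → fail=12;  out {3}∪∅={3}
  n4('bdda'): parent n3 fail=0; on 'a' 0 → fail=7;  out ∅∪∅=∅
  n10('aaaa'): parent n9 fail=8; on 'a' 8 → fail=9;  out ∅∪∅=∅
  n15('ccca'): parent n14 fail=13; on 'a' 13→12→0 → fail=7;  out ∅∪∅=∅
  n5('bddab'): parent n4 fail=7; on 'b' 7→0 → fail=1;  out ∅∪∅=∅
  n11('aaaac'): parent n10 fail=9; on 'c' 9→8 → fail=17;  out {1}∪{3}={1,3}
  n16('cccac'): parent n15 fail=7; on 'c' 7→0 → fail=12;  out {2}∪∅={2}
  n6('bddabc'): parent n5 fail=1; on 'c' 1→0 → fail=12;  out {0}∪∅={0}

Run:
[0] read 'b'  n0⇒n1
[1] read 'a'  n1⇒n7 (fail-walked)
[2] read 'a'  n7⇒n8
[3] read 'c'  n8⇒n17  → match P3@[1:3]
[4] read 'c'  n17⇒n13 (fail-walked)
[5] read 'c'  n13⇒n14
[6] read 'c'  n14⇒n14 (fail-walked)
[7] read 'a'  n14⇒n15
[8] read 'c'  n15⇒n16  → match P2@[4:8]
[9] read 'a'  n16⇒n7 (fail-walked)
[10] read 'a'  n7⇒n8
[11] read 'a'  n8⇒n9
[12] read 'a'  n9⇒n10
[13] read 'c'  n10⇒n11  → match P1@[9:13],P3@[11:13]
[14] read 'b'  n11⇒n1 (fail-walked)
[15] read 'a'  n1⇒n7 (fail-walked)
[16] read 'a'  n7⇒n8
[17] read 'b'  n8⇒n1 (fail-walked)
[18] read 'c'  n1⇒n12 (fail-walked)
[19] read 'd'  n12⇒n0 (fail-walked)
[20] read 'c'  n0⇒n12
[21] read 'b'  n12⇒n1 (fail-walked)
[22] read 'b'  n1⇒n1 (fail-walked)
[23] read 'd'  n1⇒n2
[24] read 'd'  n2⇒n3
[25] read 'a'  n3⇒n4
[26] read 'b'  n4⇒n5
[27] read 'c'  n5⇒n6  → match P0@[22:27]
[28] read 'c'  n6⇒n13 (fail-walked)
[29] read 'b'  n13⇒n1 (fail-walked)
[30] read 'd'  n1⇒n2
[31] read 'd'  n2⇒n3
[32] read 'a'  n3⇒n4
[33] read 'b'  n4⇒n5
[34] read 'c'  n5⇒n6  → match P0@[29:34]
[35] read 'a'  n6⇒n7 (fail-walked)
[36] read 'a'  n7⇒n8
[37] read 'd'  n8⇒n0 (fail-walked)
[38] read 'd'  n0⇒n0
[39] read 'a'  n0⇒n7
[40] read 'a'  n7⇒n8
[41] read 'a'  n8⇒n9
[42] read 'a'  n9⇒n10
[43] read 'a'  n10⇒n10 (fail-walked)
[44] read 'c'  n10⇒n11  → match P1@[40:44],P3@[42:44]
[45] read 'd'  n11⇒n0 (fail-walked)
[46] read 'c'  n0⇒n12
[47] read 'd'  n12⇒n0 (fail-walked)
[48] read 'a'  n0⇒n7
[49] read 'b'  n7⇒n1 (fail-walked)
[50] read 'a'  n1⇒n7 (fail-walked)
[51] read 'a'  n7⇒n8
[52] read 'a'  n8⇒n9
[53] read 'a'  n9⇒n10
[54] read 'a'  n10⇒n10 (fail-walked)
[55] read 'c'  n10⇒n11  → match P1@[51:55],P3@[53:55]
[56] read 'c'  n11⇒n13 (fail-walked)
[57] read 'b'  n13⇒n1 (fail-walked)
[58] read 'a'  n1⇒n7 (fail-walked)
[59] read 'a'  n7⇒n8
[60] read 'c'  n8⇒n17  → match P3@[58:60]
[61] read 'd'  n17⇒n0 (fail-walked)
[62] read 'a'  n0⇒n7
[63] read 'a'  n7⇒n8
[64] read 'a'  n8⇒n9
[65] read 'a'  n9⇒n10
[66] read 'c'  n10⇒n11  → match P1@[62:66],P3@[64:66]
[67] read 'a'  n11⇒n7 (fail-walked)
[68] read 'a'  n7⇒n8
[69] read 'b'  n8⇒n1 (fail-walked)
[70] read 'd'  n1⇒n2
[71] read 'd'  n2⇒n3
[72] read 'a'  n3⇒n4
[73] read 'b'  n4⇒n5
[74] read 'c'  n5⇒n6  → match P0@[69:74]
[75] read 'a'  n6⇒n7 (fail-walked)
[76] read 'a'  n7⇒n8
[77] read 'c'  n8⇒n17  → match P3@[75:77]
[78] read 'b'  n17⇒n1 (fail-walked)
[79] read 'd'  n1⇒n2

All matches (sorted): [[3,3],[8,2],[13,1],[13,3],[27,0],[34,0],[44,1],[44,3],[55,1],[55,3],[60,3],[66,1],[66,3],[74,0],[77,3]]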